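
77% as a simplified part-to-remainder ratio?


77% means 77 parts out of 100; remainder = 23
Part : remainder = 77:23
GCD = 1
= 77:23

77:23


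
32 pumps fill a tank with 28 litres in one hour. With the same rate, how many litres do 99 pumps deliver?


Direct proportion: y/x = constant
k = 28/32 = 0.8750
y₂ = k × 99 = 28 × 99 / 32 = 2772/32
≈ 86.63

86.63


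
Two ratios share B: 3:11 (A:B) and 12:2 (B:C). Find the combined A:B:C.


Match B: multiply A:B by 12 → 36:132
Multiply B:C by 11 → 132:22
Combined: 36:132:22
GCD = 2
= 18:66:11

18:66:11


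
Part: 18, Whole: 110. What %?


Percentage = (part / whole) × 100
= (18 / 110) × 100
≈ 16.36%

16.36%


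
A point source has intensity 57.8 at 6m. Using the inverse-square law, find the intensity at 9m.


I₁d₁² = I₂d₂²
I₂ = I₁ × (d₁/d₂)²
= 57.8 × (6/9)²
= 57.8 × 36/81
= 2080.8/81
≈ 25.6889

25.6889


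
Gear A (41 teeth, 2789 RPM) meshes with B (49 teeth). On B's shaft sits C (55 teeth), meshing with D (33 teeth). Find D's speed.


Stage 1: RPM_B = RPM_A × t_A/t_B = 2789 × 41/49 = 114349/49 ≈ 2333.65
B and C share a shaft → RPM_C = RPM_B
Stage 2: RPM_D = RPM_C × t_C/t_D = RPM_A × (t_A×t_C)/(t_B×t_D)
Overall ratio = (41×55)/(49×33) = 2255/1617
RPM_D = 2789 × 2255/1617 = 6289195/1617
≈ 3889.42 RPM

3889.42 RPM


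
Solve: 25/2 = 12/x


Cross multiply: 25 × x = 2 × 12
25x = 24
x = 24 / 25
= 0.96

0.96


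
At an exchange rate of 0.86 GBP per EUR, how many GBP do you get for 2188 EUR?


Amount × rate = 2188 × 0.86
= 1881.68 GBP

1881.68 GBP


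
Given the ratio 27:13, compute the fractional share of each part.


Total parts = 27 + 13 = 40
First part: 27/40 = 27/40
Second part: 13/40 = 13/40
= 27/40 and 13/40

27/40 and 13/40


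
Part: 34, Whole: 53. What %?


Percentage = (part / whole) × 100
= (34 / 53) × 100
≈ 64.15%

64.15%


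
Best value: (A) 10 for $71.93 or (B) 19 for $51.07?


Deal A: $71.93/10 = $7.1930/unit
Deal B: $51.07/19 = $2.6879/unit
B is cheaper per unit
= Deal B

Deal B


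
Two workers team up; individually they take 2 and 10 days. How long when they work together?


Rate of A = 1/2 per day
Rate of B = 1/10 per day
Combined rate = 1/2 + 1/10 = 12/20 = 0.6000 per day
Days = 1 / combined rate = 20/12
≈ 1.67 days

1.67 days


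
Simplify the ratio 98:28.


GCD(98, 28) = 14
98/14 : 28/14
= 7:2

7:2


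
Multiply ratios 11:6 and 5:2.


Compound ratio = (11×5) : (6×2)
= 55:12
GCD = 1
= 55:12

55:12


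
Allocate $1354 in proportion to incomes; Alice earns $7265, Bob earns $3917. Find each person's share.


Total income = 7265 + 3917 = $11182
Alice: $1354 × 7265/11182 = $879.70
Bob: $1354 × 3917/11182 = $474.30
= Alice: $879.70, Bob: $474.30

Alice: $879.70, Bob: $474.30


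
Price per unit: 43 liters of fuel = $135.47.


Unit rate = total / quantity
= 135.47 / 43
= $3.15 per unit

$3.15 per unit


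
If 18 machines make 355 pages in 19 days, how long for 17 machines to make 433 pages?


Days ∝ work / workers, so d₂ = d₁ × (m₁/m₂) × (w₂/w₁)
Workers factor (inverse): 18/17 ≈ 1.0588
Work factor (direct): 433/355 ≈ 1.2197
d₂ = 19 × 18/17 × 433/355 = (19 × 18 × 433) / (17 × 355) = 148086/6035
≈ 24.54 days

24.54 days


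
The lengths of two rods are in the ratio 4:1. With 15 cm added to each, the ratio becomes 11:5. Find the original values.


Let A = 4k, B = 1k.
(4k + 15) / (1k + 15) = 11/5
Cross-multiply: 5(4k + 15) = 11(1k + 15)
20k + 75 = 11k + 165
20k - 11k = 165 - 75
9k = 90
k = 90/9 = 10
A = 4×10 = 40, B = 1×10 = 10
= A = 40, B = 10

A = 40, B = 10


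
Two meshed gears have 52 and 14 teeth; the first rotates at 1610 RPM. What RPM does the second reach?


Gear ratio = 52:14 = 26:7
RPM_B = RPM_A × (teeth_A / teeth_B)
= 1610 × (52/14)
= 5980.0 RPM

5980.0 RPM


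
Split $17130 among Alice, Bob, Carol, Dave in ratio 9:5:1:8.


Total parts = 9 + 5 + 1 + 8 = 23
Alice: 17130 × 9/23 = 6703.04
Bob: 17130 × 5/23 = 3723.91
Carol: 17130 × 1/23 = 744.78
Dave: 17130 × 8/23 = 5958.26
= Alice: $6703.04, Bob: $3723.91, Carol: $744.78, Dave: $5958.26

Alice: $6703.04, Bob: $3723.91, Carol: $744.78, Dave: $5958.26


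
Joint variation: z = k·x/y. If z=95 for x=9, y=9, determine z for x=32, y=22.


z = k·x/y
Solve for k using the known point: k = z·y/x = 95×9/9 = 855/9 = 95.0000
Now evaluate at x=32, y=22:
z = k × 32 / 22 = (855 × 32) / (9 × 22) = 27360/198
≈ 138.1818

138.1818


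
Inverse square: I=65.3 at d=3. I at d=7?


I₁d₁² = I₂d₂²
I₂ = I₁ × (d₁/d₂)²
= 65.3 × (3/7)²
= 65.3 × 9/49
= 587.7/49
≈ 11.9939

11.9939


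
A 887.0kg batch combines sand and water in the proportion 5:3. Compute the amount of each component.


Total parts = 5 + 3 = 8
sand: 887.0 × 5/8 = 554.4kg
water: 887.0 × 3/8 = 332.6kg
= 554.4kg and 332.6kg

554.4kg and 332.6kg


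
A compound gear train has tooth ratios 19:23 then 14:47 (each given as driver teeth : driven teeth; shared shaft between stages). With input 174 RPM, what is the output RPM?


Stage 1: RPM_B = RPM_A × t_A/t_B = 174 × 19/23 = 3306/23 ≈ 143.74
B and C share a shaft → RPM_C = RPM_B
Stage 2: RPM_D = RPM_C × t_C/t_D = RPM_A × (t_A×t_C)/(t_B×t_D)
Overall ratio = (19×14)/(23×47) = 266/1081
RPM_D = 174 × 266/1081 = 46284/1081
≈ 42.82 RPM

42.82 RPM


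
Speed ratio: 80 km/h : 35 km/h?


Ratio = 80:35
GCD = 5
Simplified = 16:7
Time ratio (same distance) = 7:16
Speed ratio = 16:7

16:7


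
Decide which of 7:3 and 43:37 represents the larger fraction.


7/3 = 2.3333
43/37 = 1.1622
2.3333 > 1.1622, so 7:3 is greater
= 7:3

7:3


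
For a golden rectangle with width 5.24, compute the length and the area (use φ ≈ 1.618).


φ = (1 + √5) / 2 ≈ 1.618
Length = width × φ = 5.24 × 1.618 = 8.47832
≈ 8.48
Area = width × length = 5.24 × 8.47832 = 44.4263968 ≈ 44.43
= Length: 8.48, Area: 44.43

Length: 8.48, Area: 44.43


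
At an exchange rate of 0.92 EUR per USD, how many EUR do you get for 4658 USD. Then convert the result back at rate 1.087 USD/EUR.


Amount × rate = 4658 × 0.92 = 4285.36 EUR
Round-trip: 4285.36 × 1.087 = 4658.19 USD
= 4285.36 EUR, then 4658.19 USD

4285.36 EUR, then 4658.19 USD


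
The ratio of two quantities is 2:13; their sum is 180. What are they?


Let A = 2k, B = 13k.
2k + 13k = 180
15k = 180 → k = 180/15 = 12
A = 2×12 = 24, B = 13×12 = 156
= A = 24, B = 156

A = 24, B = 156


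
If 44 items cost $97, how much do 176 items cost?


Direct proportion: y/x = constant
k = 97/44 ≈ 2.2045
y₂ = k × 176 = 97 × 176 / 44 = 17072/44
= 388.00

388.00


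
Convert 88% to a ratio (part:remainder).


88% means 88 parts out of 100; remainder = 12
Part : remainder = 88:12
GCD = 4
= 22:3

22:3


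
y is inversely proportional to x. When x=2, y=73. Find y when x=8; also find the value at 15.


Inverse proportion: x × y = constant
k = 2 × 73 = 146
At x=8: k/8 = 18.25
At x=15: k/15 = 9.73
= 18.25 and 9.73

18.25 and 9.73


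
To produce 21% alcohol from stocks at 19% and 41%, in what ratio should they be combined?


Let x parts of 19% mix with y parts of 41%.
19x + 41y = 21(x + y)
19x + 41y = 21x + 21y
x(19 - 21) = y(21 - 41)
x/y = (41 - 21)/(21 - 19) = 20/2
Simplify: 10:1
= 10:1

10:1


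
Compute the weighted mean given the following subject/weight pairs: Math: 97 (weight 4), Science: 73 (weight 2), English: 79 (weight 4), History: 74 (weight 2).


Numerator = 97×4 + 73×2 + 79×4 + 74×2
= 388 + 146 + 316 + 148
= 998
Total weight = 12
Weighted avg = 998/12
= 83.17

83.17


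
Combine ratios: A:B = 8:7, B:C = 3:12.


Match B: multiply A:B by 3 → 24:21
Multiply B:C by 7 → 21:84
Combined: 24:21:84
GCD = 3
= 8:7:28

8:7:28


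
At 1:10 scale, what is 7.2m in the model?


Model size = real / scale
= 7.2 / 10
= 0.7200 m

0.7200 m


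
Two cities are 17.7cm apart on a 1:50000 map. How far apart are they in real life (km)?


Real distance = map distance × scale
= 17.7cm × 50000
= 885000 cm = 8850.0 m
= 8.850 km

8.850 km


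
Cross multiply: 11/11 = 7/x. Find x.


Cross multiply: 11 × x = 11 × 7
11x = 77
x = 77 / 11
= 7.00

7.00


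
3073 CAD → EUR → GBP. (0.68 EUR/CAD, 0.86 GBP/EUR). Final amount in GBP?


Step 1: 3073 CAD × 0.68 = 2089.64 EUR
Step 2: 2089.64 EUR × 0.86 = 1797.09 GBP
Implied rate CAD→GBP = 0.68 × 0.86 = 0.5848
= 1797.09 GBP

1797.09 GBP


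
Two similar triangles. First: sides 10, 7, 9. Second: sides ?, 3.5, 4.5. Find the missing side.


Scale factor = 3.5/7 = 0.5
Missing side = 10 × 0.5
= 5.0

5.0


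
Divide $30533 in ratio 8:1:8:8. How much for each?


Total parts = 8 + 1 + 8 + 8 = 25
Part 1: 30533 × 8/25 = 9770.56
Part 2: 30533 × 1/25 = 1221.32
Part 3: 30533 × 8/25 = 9770.56
Part 4: 30533 × 8/25 = 9770.56
= Part 1: $9770.56, Part 2: $1221.32, Part 3: $9770.56, Part 4: $9770.56

Part 1: $9770.56, Part 2: $1221.32, Part 3: $9770.56, Part 4: $9770.56


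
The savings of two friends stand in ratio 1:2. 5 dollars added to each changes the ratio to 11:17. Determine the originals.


Let A = 1k, B = 2k.
(1k + 5) / (2k + 5) = 11/17
Cross-multiply: 17(1k + 5) = 11(2k + 5)
17k + 85 = 22k + 55
17k - 22k = 55 - 85
-5k = -30
k = -30/-5 = 6
A = 1×6 = 6, B = 2×6 = 12
= A = 6, B = 12

A = 6, B = 12


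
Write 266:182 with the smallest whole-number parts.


GCD(266, 182) = 14
266/14 : 182/14
= 19:13

19:13


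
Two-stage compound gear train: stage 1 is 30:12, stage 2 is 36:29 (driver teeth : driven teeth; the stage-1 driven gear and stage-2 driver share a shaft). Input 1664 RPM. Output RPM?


Stage 1: RPM_B = RPM_A × t_A/t_B = 1664 × 30/12 = 49920/12 = 4160.00
B and C share a shaft → RPM_C = RPM_B
Stage 2: RPM_D = RPM_C × t_C/t_D = RPM_A × (t_A×t_C)/(t_B×t_D)
Overall ratio = (30×36)/(12×29) = 1080/348
RPM_D = 1664 × 1080/348 = 1797120/348
≈ 5164.14 RPM

5164.14 RPM


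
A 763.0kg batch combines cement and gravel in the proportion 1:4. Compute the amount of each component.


Total parts = 1 + 4 = 5
cement: 763.0 × 1/5 = 152.6kg
gravel: 763.0 × 4/5 = 610.4kg
= 152.6kg and 610.4kg

152.6kg and 610.4kg


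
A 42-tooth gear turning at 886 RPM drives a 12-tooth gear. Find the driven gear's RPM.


Gear ratio = 42:12 = 7:2
RPM_B = RPM_A × (teeth_A / teeth_B)
= 886 × (42/12)
= 3101.0 RPM

3101.0 RPM


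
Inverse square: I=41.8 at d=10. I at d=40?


I₁d₁² = I₂d₂²
I₂ = I₁ × (d₁/d₂)²
= 41.8 × (10/40)²
= 41.8 × 100/1600
= 4180/1600
= 2.6125

2.6125


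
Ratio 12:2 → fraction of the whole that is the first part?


Total parts = 12 + 2 = 14
First part: 12/14 = 6/7
= 6/7

6/7


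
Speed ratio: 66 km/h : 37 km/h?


Ratio = 66:37
GCD = 1
Simplified = 66:37
Time ratio (same distance) = 37:66
Speed ratio = 66:37

66:37


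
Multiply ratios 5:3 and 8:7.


Compound ratio = (5×8) : (3×7)
= 40:21
GCD = 1
= 40:21

40:21


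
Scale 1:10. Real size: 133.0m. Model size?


Model size = real / scale
= 133.0 / 10
= 13.3000 m

13.3000 m


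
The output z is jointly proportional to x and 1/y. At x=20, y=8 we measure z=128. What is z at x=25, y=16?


z = k·x/y
Solve for k using the known point: k = z·y/x = 128×8/20 = 1024/20 = 51.2000
Now evaluate at x=25, y=16:
z = k × 25 / 16 = (1024 × 25) / (20 × 16) = 25600/320
= 80.0000

80.0000


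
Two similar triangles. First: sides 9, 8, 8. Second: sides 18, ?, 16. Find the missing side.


Scale factor = 18/9 = 2
Missing side = 8 × 2
= 16.0

16.0


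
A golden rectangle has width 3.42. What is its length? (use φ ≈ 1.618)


φ = (1 + √5) / 2 ≈ 1.618
Length = width × φ = 3.42 × 1.618 = 5.53356
≈ 5.53

5.53


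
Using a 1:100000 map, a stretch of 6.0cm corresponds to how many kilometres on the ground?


Real distance = map distance × scale
= 6.0cm × 100000
= 600000 cm = 6000.0 m
= 6.000 km

6.000 km


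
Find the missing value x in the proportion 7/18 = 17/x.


Cross multiply: 7 × x = 18 × 17
7x = 306
x = 306 / 7
= 43.71

43.71


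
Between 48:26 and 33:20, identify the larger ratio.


48/26 = 1.8462
33/20 = 1.6500
1.8462 > 1.6500, so 48:26 is greater
= 48:26

48:26


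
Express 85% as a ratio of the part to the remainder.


85% means 85 parts out of 100; remainder = 15
Part : remainder = 85:15
GCD = 5
= 17:3

17:3


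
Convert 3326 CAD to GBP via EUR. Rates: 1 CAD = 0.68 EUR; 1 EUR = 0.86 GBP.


Step 1: 3326 CAD × 0.68 = 2261.68 EUR
Step 2: 2261.68 EUR × 0.86 = 1945.04 GBP
Implied rate CAD→GBP = 0.68 × 0.86 = 0.5848
= 1945.04 GBP

1945.04 GBP


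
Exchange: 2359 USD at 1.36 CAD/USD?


Amount × rate = 2359 × 1.36
= 3208.24 CAD

3208.24 CAD


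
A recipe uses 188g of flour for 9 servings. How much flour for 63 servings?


Direct proportion: y/x = constant
k = 188/9 ≈ 20.8889
y₂ = k × 63 = 188 × 63 / 9 = 11844/9
= 1316.00

1316.00


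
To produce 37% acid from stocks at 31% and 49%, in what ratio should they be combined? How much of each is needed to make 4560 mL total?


Let x parts of 31% mix with y parts of 49%.
31x + 49y = 37(x + y)
31x + 49y = 37x + 37y
x(31 - 37) = y(37 - 49)
x/y = (49 - 37)/(37 - 31) = 12/6
Simplify: 2:1
Total parts = 3; one part = 4560/3 = 1520.00 mL
31% solution: 2×1520.00 = 3040.00 mL
49% solution: 1×1520.00 = 1520.00 mL
= ratio 2:1; 3040.00 mL and 1520.00 mL

ratio 2:1; 3040.00 mL and 1520.00 mL


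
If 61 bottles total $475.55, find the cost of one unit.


Unit rate = total / quantity
= 475.55 / 61
= $7.80 per unit

$7.80 per unit


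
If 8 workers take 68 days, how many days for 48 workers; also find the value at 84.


Inverse proportion: x × y = constant
k = 8 × 68 = 544
At x=48: k/48 = 11.33
At x=84: k/84 = 6.48
= 11.33 and 6.48

11.33 and 6.48


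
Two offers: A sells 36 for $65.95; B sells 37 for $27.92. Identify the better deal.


Deal A: $65.95/36 = $1.8319/unit
Deal B: $27.92/37 = $0.7546/unit
B is cheaper per unit
= Deal B

Deal B


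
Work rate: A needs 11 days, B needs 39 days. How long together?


Rate of A = 1/11 per day
Rate of B = 1/39 per day
Combined rate = 1/11 + 1/39 = 50/429 ≈ 0.1166 per day
Days = 1 / combined rate = 429/50
= 8.58 days

8.58 days


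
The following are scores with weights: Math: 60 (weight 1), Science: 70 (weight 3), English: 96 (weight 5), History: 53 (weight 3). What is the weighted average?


Numerator = 60×1 + 70×3 + 96×5 + 53×3
= 60 + 210 + 480 + 159
= 909
Total weight = 12
Weighted avg = 909/12
= 75.75

75.75


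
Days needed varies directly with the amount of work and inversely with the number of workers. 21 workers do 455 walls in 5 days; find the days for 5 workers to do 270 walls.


Days ∝ work / workers, so d₂ = d₁ × (m₁/m₂) × (w₂/w₁)
Workers factor (inverse): 21/5 = 4.2000
Work factor (direct): 270/455 ≈ 0.5934
d₂ = 5 × 21/5 × 270/455 = (5 × 21 × 270) / (5 × 455) = 28350/2275
≈ 12.46 days

12.46 days


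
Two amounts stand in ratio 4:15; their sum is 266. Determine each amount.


Let A = 4k, B = 15k.
4k + 15k = 266
19k = 266 → k = 266/19 = 14
A = 4×14 = 56, B = 15×14 = 210
= A = 56, B = 210

A = 56, B = 210


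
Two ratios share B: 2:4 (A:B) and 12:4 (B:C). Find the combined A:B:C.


Match B: multiply A:B by 12 → 24:48
Multiply B:C by 4 → 48:16
Combined: 24:48:16
GCD = 8
= 3:6:2

3:6:2


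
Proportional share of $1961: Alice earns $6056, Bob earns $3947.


Total income = 6056 + 3947 = $10003
Alice: $1961 × 6056/10003 = $1187.23
Bob: $1961 × 3947/10003 = $773.77
= Alice: $1187.23, Bob: $773.77

Alice: $1187.23, Bob: $773.77


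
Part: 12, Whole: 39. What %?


Percentage = (part / whole) × 100
= (12 / 39) × 100
≈ 30.77%

30.77%


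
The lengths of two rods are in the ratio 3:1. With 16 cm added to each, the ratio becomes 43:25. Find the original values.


Let A = 3k, B = 1k.
(3k + 16) / (1k + 16) = 43/25
Cross-multiply: 25(3k + 16) = 43(1k + 16)
75k + 400 = 43k + 688
75k - 43k = 688 - 400
32k = 288
k = 288/32 = 9
A = 3×9 = 27, B = 1×9 = 9
= A = 27, B = 9

A = 27, B = 9


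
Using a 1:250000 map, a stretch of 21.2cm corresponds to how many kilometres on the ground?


Real distance = map distance × scale
= 21.2cm × 250000
= 5300000 cm = 53000.0 m
= 53.000 km

53.000 km


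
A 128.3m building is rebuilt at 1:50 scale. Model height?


Model size = real / scale
= 128.3 / 50
= 2.5660 m

2.5660 m


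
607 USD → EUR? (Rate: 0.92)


Amount × rate = 607 × 0.92
= 558.44 EUR

558.44 EUR


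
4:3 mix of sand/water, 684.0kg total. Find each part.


Total parts = 4 + 3 = 7
sand: 684.0 × 4/7 = 390.9kg
water: 684.0 × 3/7 = 293.1kg
= 390.9kg and 293.1kg

390.9kg and 293.1kg


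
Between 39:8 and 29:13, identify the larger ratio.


39/8 = 4.8750
29/13 = 2.2308
4.8750 > 2.2308, so 39:8 is greater
= 39:8

39:8


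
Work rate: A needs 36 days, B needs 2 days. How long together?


Rate of A = 1/36 per day
Rate of B = 1/2 per day
Combined rate = 1/36 + 1/2 = 38/72 ≈ 0.5278 per day
Days = 1 / combined rate = 72/38
≈ 1.89 days

1.89 days


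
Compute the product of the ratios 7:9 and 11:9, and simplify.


Compound ratio = (7×11) : (9×9)
= 77:81
GCD = 1
= 77:81

77:81


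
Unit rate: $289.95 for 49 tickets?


Unit rate = total / quantity
= 289.95 / 49
= $5.92 per unit

$5.92 per unit


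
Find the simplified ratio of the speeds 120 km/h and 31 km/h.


Ratio = 120:31
GCD = 1
Simplified = 120:31
Time ratio (same distance) = 31:120
Speed ratio = 120:31

120:31


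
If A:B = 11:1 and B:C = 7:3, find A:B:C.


Match B: multiply A:B by 7 → 77:7
Multiply B:C by 1 → 7:3
Combined: 77:7:3
GCD = 1
= 77:7:3

77:7:3


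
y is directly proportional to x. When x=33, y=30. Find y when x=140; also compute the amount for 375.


Direct proportion: y/x = constant
k = 30/33 ≈ 0.9091
y at x=140: k × 140 = 30 × 140 / 33 = 4200/33 ≈ 127.27
y at x=375: k × 375 = 30 × 375 / 33 = 11250/33 ≈ 340.91
= 127.27 and 340.91

127.27 and 340.91


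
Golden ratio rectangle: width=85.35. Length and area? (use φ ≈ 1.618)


φ = (1 + √5) / 2 ≈ 1.618
Length = width × φ = 85.35 × 1.618 = 138.0963
≈ 138.10
Area = width × length = 85.35 × 138.0963 = 11786.519205 ≈ 11786.52
= Length: 138.10, Area: 11786.52

Length: 138.10, Area: 11786.52


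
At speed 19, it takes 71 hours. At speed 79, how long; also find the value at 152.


Inverse proportion: x × y = constant
k = 19 × 71 = 1349
At x=79: k/79 = 17.08
At x=152: k/152 = 8.88
= 17.08 and 8.88

17.08 and 8.88


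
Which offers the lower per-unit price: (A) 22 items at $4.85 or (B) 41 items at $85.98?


Deal A: $4.85/22 = $0.2205/unit
Deal B: $85.98/41 = $2.0971/unit
A is cheaper per unit
= Deal A

Deal A


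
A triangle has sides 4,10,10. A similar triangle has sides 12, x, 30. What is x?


Scale factor = 12/4 = 3
Missing side = 10 × 3
= 30.0

30.0


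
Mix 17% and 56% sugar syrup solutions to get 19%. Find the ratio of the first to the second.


Let x parts of 17% mix with y parts of 56%.
17x + 56y = 19(x + y)
17x + 56y = 19x + 19y
x(17 - 19) = y(19 - 56)
x/y = (56 - 19)/(19 - 17) = 37/2
Simplify: 37:2
= 37:2

37:2


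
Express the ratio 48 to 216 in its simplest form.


GCD(48, 216) = 24
48/24 : 216/24
= 2:9

2:9


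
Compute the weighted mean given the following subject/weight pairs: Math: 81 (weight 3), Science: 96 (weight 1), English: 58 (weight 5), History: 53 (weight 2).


Numerator = 81×3 + 96×1 + 58×5 + 53×2
= 243 + 96 + 290 + 106
= 735
Total weight = 11
Weighted avg = 735/11
= 66.82

66.82


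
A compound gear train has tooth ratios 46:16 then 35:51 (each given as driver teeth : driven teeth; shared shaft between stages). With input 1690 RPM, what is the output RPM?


Stage 1: RPM_B = RPM_A × t_A/t_B = 1690 × 46/16 = 77740/16 = 4858.75
B and C share a shaft → RPM_C = RPM_B
Stage 2: RPM_D = RPM_C × t_C/t_D = RPM_A × (t_A×t_C)/(t_B×t_D)
Overall ratio = (46×35)/(16×51) = 1610/816
RPM_D = 1690 × 1610/816 = 2720900/816
≈ 3334.44 RPM

3334.44 RPM


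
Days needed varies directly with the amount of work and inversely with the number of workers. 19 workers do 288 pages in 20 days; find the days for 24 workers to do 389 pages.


Days ∝ work / workers, so d₂ = d₁ × (m₁/m₂) × (w₂/w₁)
Workers factor (inverse): 19/24 ≈ 0.7917
Work factor (direct): 389/288 ≈ 1.3507
d₂ = 20 × 19/24 × 389/288 = (20 × 19 × 389) / (24 × 288) = 147820/6912
≈ 21.39 days

21.39 days


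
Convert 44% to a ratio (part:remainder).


44% means 44 parts out of 100; remainder = 56
Part : remainder = 44:56
GCD = 4
= 11:14

11:14


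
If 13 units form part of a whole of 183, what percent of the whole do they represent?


Percentage = (part / whole) × 100
= (13 / 183) × 100
≈ 7.10%

7.10%


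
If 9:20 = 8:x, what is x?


Cross multiply: 9 × x = 20 × 8
9x = 160
x = 160 / 9
= 17.78

17.78


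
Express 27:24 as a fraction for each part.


Total parts = 27 + 24 = 51
First part: 27/51 = 9/17
Second part: 24/51 = 8/17
= 9/17 and 8/17

9/17 and 8/17


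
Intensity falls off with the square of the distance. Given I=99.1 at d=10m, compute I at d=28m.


I₁d₁² = I₂d₂²
I₂ = I₁ × (d₁/d₂)²
= 99.1 × (10/28)²
= 99.1 × 100/784
= 9910/784
≈ 12.6403

12.6403


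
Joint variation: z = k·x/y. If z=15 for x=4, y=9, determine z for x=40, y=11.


z = k·x/y
Solve for k using the known point: k = z·y/x = 15×9/4 = 135/4 = 33.7500
Now evaluate at x=40, y=11:
z = k × 40 / 11 = (135 × 40) / (4 × 11) = 5400/44
≈ 122.7273

122.7273


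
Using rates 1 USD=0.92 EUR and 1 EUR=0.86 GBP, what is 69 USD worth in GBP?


Step 1: 69 USD × 0.92 = 63.48 EUR
Step 2: 63.48 EUR × 0.86 = 54.59 GBP
Implied rate USD→GBP = 0.92 × 0.86 = 0.7912
= 54.59 GBP

54.59 GBP


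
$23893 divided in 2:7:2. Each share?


Total parts = 2 + 7 + 2 = 11
Part 1: 23893 × 2/11 = 4344.18
Part 2: 23893 × 7/11 = 15204.64
Part 3: 23893 × 2/11 = 4344.18
= Part 1: $4344.18, Part 2: $15204.64, Part 3: $4344.18

Part 1: $4344.18, Part 2: $15204.64, Part 3: $4344.18


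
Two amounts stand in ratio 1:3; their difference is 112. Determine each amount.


Let A = 1k, B = 3k.
3k - 1k = 112
2k = 112 → k = 112/2 = 56
A = 1×56 = 56, B = 3×56 = 168
= A = 56, B = 168

A = 56, B = 168


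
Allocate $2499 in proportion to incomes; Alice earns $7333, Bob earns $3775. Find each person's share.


Total income = 7333 + 3775 = $11108
Alice: $2499 × 7333/11108 = $1649.73
Bob: $2499 × 3775/11108 = $849.27
= Alice: $1649.73, Bob: $849.27

Alice: $1649.73, Bob: $849.27


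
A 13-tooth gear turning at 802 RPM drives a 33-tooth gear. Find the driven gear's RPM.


Gear ratio = 13:33 = 13:33
RPM_B = RPM_A × (teeth_A / teeth_B)
= 802 × (13/33)
= 315.9 RPM

315.9 RPM


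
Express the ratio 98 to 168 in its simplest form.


GCD(98, 168) = 14
98/14 : 168/14
= 7:12

7:12


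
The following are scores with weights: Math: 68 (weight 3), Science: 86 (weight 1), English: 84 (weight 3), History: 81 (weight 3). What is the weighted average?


Numerator = 68×3 + 86×1 + 84×3 + 81×3
= 204 + 86 + 252 + 243
= 785
Total weight = 10
Weighted avg = 785/10
= 78.50

78.50


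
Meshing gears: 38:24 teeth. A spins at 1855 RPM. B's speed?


Gear ratio = 38:24 = 19:12
RPM_B = RPM_A × (teeth_A / teeth_B)
= 1855 × (38/24)
= 2937.1 RPM

2937.1 RPM


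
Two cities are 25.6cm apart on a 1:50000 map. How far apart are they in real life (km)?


Real distance = map distance × scale
= 25.6cm × 50000
= 1280000 cm = 12800.0 m
= 12.800 km

12.800 km


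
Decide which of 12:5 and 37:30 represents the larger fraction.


12/5 = 2.4000
37/30 = 1.2333
2.4000 > 1.2333, so 12:5 is greater
= 12:5

12:5


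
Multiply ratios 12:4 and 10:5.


Compound ratio = (12×10) : (4×5)
= 120:20
GCD = 20
= 6:1

6:1


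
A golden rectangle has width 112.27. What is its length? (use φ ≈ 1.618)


φ = (1 + √5) / 2 ≈ 1.618
Length = width × φ = 112.27 × 1.618 = 181.65286
≈ 181.65

181.65


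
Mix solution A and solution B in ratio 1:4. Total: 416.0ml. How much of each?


Total parts = 1 + 4 = 5
solution A: 416.0 × 1/5 = 83.2ml
solution B: 416.0 × 4/5 = 332.8ml
= 83.2ml and 332.8ml

83.2ml and 332.8ml


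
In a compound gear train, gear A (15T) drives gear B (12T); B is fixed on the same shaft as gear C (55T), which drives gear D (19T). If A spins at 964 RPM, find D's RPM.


Stage 1: RPM_B = RPM_A × t_A/t_B = 964 × 15/12 = 14460/12 = 1205.00
B and C share a shaft → RPM_C = RPM_B
Stage 2: RPM_D = RPM_C × t_C/t_D = RPM_A × (t_A×t_C)/(t_B×t_D)
Overall ratio = (15×55)/(12×19) = 825/228
RPM_D = 964 × 825/228 = 795300/228
≈ 3488.16 RPM

3488.16 RPM


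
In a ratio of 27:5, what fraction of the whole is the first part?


Total parts = 27 + 5 = 32
First part: 27/32 = 27/32
= 27/32

27/32


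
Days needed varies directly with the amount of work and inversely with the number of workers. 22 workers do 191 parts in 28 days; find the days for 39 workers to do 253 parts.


Days ∝ work / workers, so d₂ = d₁ × (m₁/m₂) × (w₂/w₁)
Workers factor (inverse): 22/39 ≈ 0.5641
Work factor (direct): 253/191 ≈ 1.3246
d₂ = 28 × 22/39 × 253/191 = (28 × 22 × 253) / (39 × 191) = 155848/7449
≈ 20.92 days

20.92 days


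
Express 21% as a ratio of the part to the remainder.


21% means 21 parts out of 100; remainder = 79
Part : remainder = 21:79
GCD = 1
= 21:79

21:79


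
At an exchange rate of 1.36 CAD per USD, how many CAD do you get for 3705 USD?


Amount × rate = 3705 × 1.36
= 5038.80 CAD

5038.80 CAD


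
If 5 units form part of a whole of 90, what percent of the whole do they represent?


Percentage = (part / whole) × 100
= (5 / 90) × 100
≈ 5.56%

5.56%


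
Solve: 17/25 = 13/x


Cross multiply: 17 × x = 25 × 13
17x = 325
x = 325 / 17
= 19.12

19.12


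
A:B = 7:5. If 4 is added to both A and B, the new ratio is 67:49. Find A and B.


Let A = 7k, B = 5k.
(7k + 4) / (5k + 4) = 67/49
Cross-multiply: 49(7k + 4) = 67(5k + 4)
343k + 196 = 335k + 268
343k - 335k = 268 - 196
8k = 72
k = 72/8 = 9
A = 7×9 = 63, B = 5×9 = 45
= A = 63, B = 45

A = 63, B = 45


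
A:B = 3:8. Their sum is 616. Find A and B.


Let A = 3k, B = 8k.
3k + 8k = 616
11k = 616 → k = 616/11 = 56
A = 3×56 = 168, B = 8×56 = 448
= A = 168, B = 448

A = 168, B = 448


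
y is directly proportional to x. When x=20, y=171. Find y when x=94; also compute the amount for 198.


Direct proportion: y/x = constant
k = 171/20 = 8.5500
y at x=94: k × 94 = 171 × 94 / 20 = 16074/20 = 803.70
y at x=198: k × 198 = 171 × 198 / 20 = 33858/20 = 1692.90
= 803.70 and 1692.90

803.70 and 1692.90


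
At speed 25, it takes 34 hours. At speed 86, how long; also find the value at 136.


Inverse proportion: x × y = constant
k = 25 × 34 = 850
At x=86: k/86 = 9.88
At x=136: k/136 = 6.25
= 9.88 and 6.25

9.88 and 6.25


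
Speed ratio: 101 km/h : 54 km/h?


Ratio = 101:54
GCD = 1
Simplified = 101:54
Time ratio (same distance) = 54:101
Speed ratio = 101:54

101:54


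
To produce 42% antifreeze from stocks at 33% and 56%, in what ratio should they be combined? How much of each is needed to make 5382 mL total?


Let x parts of 33% mix with y parts of 56%.
33x + 56y = 42(x + y)
33x + 56y = 42x + 42y
x(33 - 42) = y(42 - 56)
x/y = (56 - 42)/(42 - 33) = 14/9
Simplify: 14:9
Total parts = 23; one part = 5382/23 = 234.00 mL
33% solution: 14×234.00 = 3276.00 mL
56% solution: 9×234.00 = 2106.00 mL
= ratio 14:9; 3276.00 mL and 2106.00 mL

ratio 14:9; 3276.00 mL and 2106.00 mL


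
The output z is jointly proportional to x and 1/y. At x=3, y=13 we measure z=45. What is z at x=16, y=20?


z = k·x/y
Solve for k using the known point: k = z·y/x = 45×13/3 = 585/3 = 195.0000
Now evaluate at x=16, y=20:
z = k × 16 / 20 = (585 × 16) / (3 × 20) = 9360/60
= 156.0000

156.0000


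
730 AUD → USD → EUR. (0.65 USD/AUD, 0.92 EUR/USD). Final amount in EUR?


Step 1: 730 AUD × 0.65 = 474.50 USD
Step 2: 474.50 USD × 0.92 = 436.54 EUR
Implied rate AUD→EUR = 0.65 × 0.92 = 0.5980
= 436.54 EUR

436.54 EUR


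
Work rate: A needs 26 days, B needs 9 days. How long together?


Rate of A = 1/26 per day
Rate of B = 1/9 per day
Combined rate = 1/26 + 1/9 = 35/234 ≈ 0.1496 per day
Days = 1 / combined rate = 234/35
≈ 6.69 days

6.69 days


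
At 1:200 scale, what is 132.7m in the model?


Model size = real / scale
= 132.7 / 200
= 0.6635 m

0.6635 m


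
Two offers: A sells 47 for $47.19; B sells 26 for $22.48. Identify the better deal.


Deal A: $47.19/47 = $1.0040/unit
Deal B: $22.48/26 = $0.8646/unit
B is cheaper per unit
= Deal B

Deal B


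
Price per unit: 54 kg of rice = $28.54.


Unit rate = total / quantity
= 28.54 / 54
= $0.53 per unit

$0.53 per unit


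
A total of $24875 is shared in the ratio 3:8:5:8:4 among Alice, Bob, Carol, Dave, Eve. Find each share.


Total parts = 3 + 8 + 5 + 8 + 4 = 28
Alice: 24875 × 3/28 = 2665.18
Bob: 24875 × 8/28 = 7107.14
Carol: 24875 × 5/28 = 4441.96
Dave: 24875 × 8/28 = 7107.14
Eve: 24875 × 4/28 = 3553.57
= Alice: $2665.18, Bob: $7107.14, Carol: $4441.96, Dave: $7107.14, Eve: $3553.57

Alice: $2665.18, Bob: $7107.14, Carol: $4441.96, Dave: $7107.14, Eve: $3553.57


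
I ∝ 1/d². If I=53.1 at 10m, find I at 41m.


I₁d₁² = I₂d₂²
I₂ = I₁ × (d₁/d₂)²
= 53.1 × (10/41)²
= 53.1 × 100/1681
= 5310/1681
≈ 3.1588

3.1588


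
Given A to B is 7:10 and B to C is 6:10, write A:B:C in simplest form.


Match B: multiply A:B by 6 → 42:60
Multiply B:C by 10 → 60:100
Combined: 42:60:100
GCD = 2
= 21:30:50

21:30:50


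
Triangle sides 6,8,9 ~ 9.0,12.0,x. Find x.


Scale factor = 9.0/6 = 1.5
Missing side = 9 × 1.5
= 13.5

13.5


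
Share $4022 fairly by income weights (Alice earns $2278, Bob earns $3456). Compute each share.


Total income = 2278 + 3456 = $5734
Alice: $4022 × 2278/5734 = $1597.86
Bob: $4022 × 3456/5734 = $2424.14
= Alice: $1597.86, Bob: $2424.14

Alice: $1597.86, Bob: $2424.14


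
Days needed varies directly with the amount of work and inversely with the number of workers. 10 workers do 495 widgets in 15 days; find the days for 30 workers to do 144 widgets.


Days ∝ work / workers, so d₂ = d₁ × (m₁/m₂) × (w₂/w₁)
Workers factor (inverse): 10/30 ≈ 0.3333
Work factor (direct): 144/495 ≈ 0.2909
d₂ = 15 × 10/30 × 144/495 = (15 × 10 × 144) / (30 × 495) = 21600/14850
≈ 1.45 days

1.45 days


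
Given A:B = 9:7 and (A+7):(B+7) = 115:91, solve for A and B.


Let A = 9k, B = 7k.
(9k + 7) / (7k + 7) = 115/91
Cross-multiply: 91(9k + 7) = 115(7k + 7)
819k + 637 = 805k + 805
819k - 805k = 805 - 637
14k = 168
k = 168/14 = 12
A = 9×12 = 108, B = 7×12 = 84
= A = 108, B = 84

A = 108, B = 84


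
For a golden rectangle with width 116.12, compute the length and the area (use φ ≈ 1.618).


φ = (1 + √5) / 2 ≈ 1.618
Length = width × φ = 116.12 × 1.618 = 187.88216
≈ 187.88
Area = width × length = 116.12 × 187.88216 = 21816.8764192 ≈ 21816.88
= Length: 187.88, Area: 21816.88

Length: 187.88, Area: 21816.88


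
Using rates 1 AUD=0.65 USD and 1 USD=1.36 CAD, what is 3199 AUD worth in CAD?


Step 1: 3199 AUD × 0.65 = 2079.35 USD
Step 2: 2079.35 USD × 1.36 = 2827.92 CAD
Implied rate AUD→CAD = 0.65 × 1.36 = 0.8840
= 2827.92 CAD

2827.92 CAD


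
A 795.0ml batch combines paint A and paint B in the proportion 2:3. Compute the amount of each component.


Total parts = 2 + 3 = 5
paint A: 795.0 × 2/5 = 318.0ml
paint B: 795.0 × 3/5 = 477.0ml
= 318.0ml and 477.0ml

318.0ml and 477.0ml


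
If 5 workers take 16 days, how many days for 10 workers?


Inverse proportion: x × y = constant
k = 5 × 16 = 80
y₂ = k / 10 = 80 / 10
= 8.00

8.00


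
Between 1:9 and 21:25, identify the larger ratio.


1/9 = 0.1111
21/25 = 0.8400
0.1111 < 0.8400, so 1:9 is less
= 21:25

21:25


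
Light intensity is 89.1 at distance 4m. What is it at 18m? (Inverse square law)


I₁d₁² = I₂d₂²
I₂ = I₁ × (d₁/d₂)²
= 89.1 × (4/18)²
= 89.1 × 16/324
= 1425.6/324
= 4.4000

4.4000


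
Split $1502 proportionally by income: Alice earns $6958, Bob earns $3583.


Total income = 6958 + 3583 = $10541
Alice: $1502 × 6958/10541 = $991.45
Bob: $1502 × 3583/10541 = $510.55
= Alice: $991.45, Bob: $510.55

Alice: $991.45, Bob: $510.55


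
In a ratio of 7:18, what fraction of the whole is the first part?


Total parts = 7 + 18 = 25
First part: 7/25 = 7/25
= 7/25

7/25


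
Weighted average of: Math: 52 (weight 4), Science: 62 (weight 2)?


Numerator = 52×4 + 62×2
= 208 + 124
= 332
Total weight = 6
Weighted avg = 332/6
= 55.33

55.33


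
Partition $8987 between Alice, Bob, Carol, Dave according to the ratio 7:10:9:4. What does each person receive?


Total parts = 7 + 10 + 9 + 4 = 30
Alice: 8987 × 7/30 = 2096.97
Bob: 8987 × 10/30 = 2995.67
Carol: 8987 × 9/30 = 2696.10
Dave: 8987 × 4/30 = 1198.27
= Alice: $2096.97, Bob: $2995.67, Carol: $2696.10, Dave: $1198.27

Alice: $2096.97, Bob: $2995.67, Carol: $2696.10, Dave: $1198.27


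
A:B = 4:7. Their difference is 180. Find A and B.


Let A = 4k, B = 7k.
7k - 4k = 180
3k = 180 → k = 180/3 = 60
A = 4×60 = 240, B = 7×60 = 420
= A = 240, B = 420

A = 240, B = 420


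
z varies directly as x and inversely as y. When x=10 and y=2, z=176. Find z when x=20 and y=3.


z = k·x/y
Solve for k using the known point: k = z·y/x = 176×2/10 = 352/10 = 35.2000
Now evaluate at x=20, y=3:
z = k × 20 / 3 = (352 × 20) / (10 × 3) = 7040/30
≈ 234.6667

234.6667


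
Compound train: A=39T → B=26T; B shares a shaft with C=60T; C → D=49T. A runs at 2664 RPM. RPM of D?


Stage 1: RPM_B = RPM_A × t_A/t_B = 2664 × 39/26 = 103896/26 = 3996.00
B and C share a shaft → RPM_C = RPM_B
Stage 2: RPM_D = RPM_C × t_C/t_D = RPM_A × (t_A×t_C)/(t_B×t_D)
Overall ratio = (39×60)/(26×49) = 2340/1274
RPM_D = 2664 × 2340/1274 = 6233760/1274
≈ 4893.06 RPM

4893.06 RPM


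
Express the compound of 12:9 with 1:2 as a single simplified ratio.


Compound ratio = (12×1) : (9×2)
= 12:18
GCD = 6
= 2:3

2:3


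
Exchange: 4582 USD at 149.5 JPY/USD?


Amount × rate = 4582 × 149.5
= 685009.00 JPY

685009.00 JPY


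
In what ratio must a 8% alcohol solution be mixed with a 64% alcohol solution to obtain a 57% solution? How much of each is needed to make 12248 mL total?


Let x parts of 8% mix with y parts of 64%.
8x + 64y = 57(x + y)
8x + 64y = 57x + 57y
x(8 - 57) = y(57 - 64)
x/y = (64 - 57)/(57 - 8) = 7/49
Simplify: 1:7
Total parts = 8; one part = 12248/8 = 1531.00 mL
8% solution: 1×1531.00 = 1531.00 mL
64% solution: 7×1531.00 = 10717.00 mL
= ratio 1:7; 1531.00 mL and 10717.00 mL

ratio 1:7; 1531.00 mL and 10717.00 mL


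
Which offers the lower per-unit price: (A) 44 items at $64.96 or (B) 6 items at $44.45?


Deal A: $64.96/44 = $1.4764/unit
Deal B: $44.45/6 = $7.4083/unit
A is cheaper per unit
= Deal A

Deal A


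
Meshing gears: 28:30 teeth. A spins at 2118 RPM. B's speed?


Gear ratio = 28:30 = 14:15
RPM_B = RPM_A × (teeth_A / teeth_B)
= 2118 × (28/30)
= 1976.8 RPM

1976.8 RPM


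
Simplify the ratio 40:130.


GCD(40, 130) = 10
40/10 : 130/10
= 4:13

4:13


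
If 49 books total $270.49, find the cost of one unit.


Unit rate = total / quantity
= 270.49 / 49
= $5.52 per unit

$5.52 per unit


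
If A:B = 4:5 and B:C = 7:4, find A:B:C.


Match B: multiply A:B by 7 → 28:35
Multiply B:C by 5 → 35:20
Combined: 28:35:20
GCD = 1
= 28:35:20

28:35:20


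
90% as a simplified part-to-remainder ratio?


90% means 90 parts out of 100; remainder = 10
Part : remainder = 90:10
GCD = 10
= 9:1

9:1


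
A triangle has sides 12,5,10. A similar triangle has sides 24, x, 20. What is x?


Scale factor = 24/12 = 2
Missing side = 5 × 2
= 10.0

10.0


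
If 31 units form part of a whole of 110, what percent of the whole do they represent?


Percentage = (part / whole) × 100
= (31 / 110) × 100
≈ 28.18%

28.18%


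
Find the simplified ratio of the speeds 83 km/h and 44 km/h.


Ratio = 83:44
GCD = 1
Simplified = 83:44
Time ratio (same distance) = 44:83
Speed ratio = 83:44

83:44


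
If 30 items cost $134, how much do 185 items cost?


Direct proportion: y/x = constant
k = 134/30 ≈ 4.4667
y₂ = k × 185 = 134 × 185 / 30 = 24790/30
≈ 826.33

826.33


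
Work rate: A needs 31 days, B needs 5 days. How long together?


Rate of A = 1/31 per day
Rate of B = 1/5 per day
Combined rate = 1/31 + 1/5 = 36/155 ≈ 0.2323 per day
Days = 1 / combined rate = 155/36
≈ 4.31 days

4.31 days


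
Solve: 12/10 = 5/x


Cross multiply: 12 × x = 10 × 5
12x = 50
x = 50 / 12
= 4.17

4.17


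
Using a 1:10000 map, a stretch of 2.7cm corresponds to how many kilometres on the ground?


Real distance = map distance × scale
= 2.7cm × 10000
= 27000 cm = 270.0 m
= 0.270 km

0.270 km


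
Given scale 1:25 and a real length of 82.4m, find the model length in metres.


Model size = real / scale
= 82.4 / 25
= 3.2960 m

3.2960 m


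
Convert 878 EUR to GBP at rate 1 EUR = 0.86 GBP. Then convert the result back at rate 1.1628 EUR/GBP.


Amount × rate = 878 × 0.86 = 755.08 GBP
Round-trip: 755.08 × 1.1628 = 878.01 EUR
= 755.08 GBP, then 878.01 EUR

755.08 GBP, then 878.01 EUR


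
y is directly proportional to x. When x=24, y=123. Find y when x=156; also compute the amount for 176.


Direct proportion: y/x = constant
k = 123/24 = 5.1250
y at x=156: k × 156 = 123 × 156 / 24 = 19188/24 = 799.50
y at x=176: k × 176 = 123 × 176 / 24 = 21648/24 = 902.00
= 799.50 and 902.00

799.50 and 902.00


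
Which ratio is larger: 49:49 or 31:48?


49/49 = 1.0000
31/48 = 0.6458
1.0000 > 0.6458, so 49:49 is greater
= 49:49

49:49


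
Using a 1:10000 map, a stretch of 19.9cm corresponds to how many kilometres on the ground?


Real distance = map distance × scale
= 19.9cm × 10000
= 199000 cm = 1990.0 m
= 1.990 km

1.990 km


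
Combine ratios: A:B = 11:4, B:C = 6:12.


Match B: multiply A:B by 6 → 66:24
Multiply B:C by 4 → 24:48
Combined: 66:24:48
GCD = 6
= 11:4:8

11:4:8


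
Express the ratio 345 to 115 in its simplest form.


GCD(345, 115) = 115
345/115 : 115/115
= 3:1

3:1


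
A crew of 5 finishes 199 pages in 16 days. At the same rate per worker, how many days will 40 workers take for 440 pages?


Days ∝ work / workers, so d₂ = d₁ × (m₁/m₂) × (w₂/w₁)
Workers factor (inverse): 5/40 = 0.1250
Work factor (direct): 440/199 ≈ 2.2111
d₂ = 16 × 5/40 × 440/199 = (16 × 5 × 440) / (40 × 199) = 35200/7960
≈ 4.42 days

4.42 days


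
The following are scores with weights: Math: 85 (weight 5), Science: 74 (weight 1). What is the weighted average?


Numerator = 85×5 + 74×1
= 425 + 74
= 499
Total weight = 6
Weighted avg = 499/6
= 83.17

83.17


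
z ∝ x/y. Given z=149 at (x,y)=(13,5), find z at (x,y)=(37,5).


z = k·x/y
Solve for k using the known point: k = z·y/x = 149×5/13 = 745/13 ≈ 57.3077
Now evaluate at x=37, y=5:
z = k × 37 / 5 = (745 × 37) / (13 × 5) = 27565/65
≈ 424.0769

424.0769


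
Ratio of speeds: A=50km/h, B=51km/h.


Ratio = 50:51
GCD = 1
Simplified = 50:51
Time ratio (same distance) = 51:50
Speed ratio = 50:51

50:51


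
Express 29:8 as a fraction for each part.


Total parts = 29 + 8 = 37
First part: 29/37 = 29/37
Second part: 8/37 = 8/37
= 29/37 and 8/37

29/37 and 8/37
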